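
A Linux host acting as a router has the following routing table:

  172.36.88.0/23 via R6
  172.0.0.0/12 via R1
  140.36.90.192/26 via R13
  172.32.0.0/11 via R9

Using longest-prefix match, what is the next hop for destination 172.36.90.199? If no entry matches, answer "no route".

R9

Routes whose prefix contains 172.36.90.199:
  172.32.0.0/11 (172.32.0.0 - 172.63.255.255) -> R9
More-specific entries that do NOT match:
  140.36.90.192/26 (140.36.90.192 - 140.36.90.255) does not contain 172.36.90.199
  172.36.88.0/23 (172.36.88.0 - 172.36.89.255) does not contain 172.36.90.199
  172.0.0.0/12 (172.0.0.0 - 172.15.255.255) does not contain 172.36.90.199
Longest matching prefix is /11 -> next hop R9.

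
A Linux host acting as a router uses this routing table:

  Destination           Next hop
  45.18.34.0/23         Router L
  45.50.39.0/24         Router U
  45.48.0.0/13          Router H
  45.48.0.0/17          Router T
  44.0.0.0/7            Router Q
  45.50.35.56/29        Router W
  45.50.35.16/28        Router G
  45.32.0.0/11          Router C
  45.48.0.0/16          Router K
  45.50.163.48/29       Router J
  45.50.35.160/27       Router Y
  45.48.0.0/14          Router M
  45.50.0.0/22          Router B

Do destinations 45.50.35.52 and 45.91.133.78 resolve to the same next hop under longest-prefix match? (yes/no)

45.50.35.52: longest match 45.48.0.0/14 -> Router M
45.91.133.78: longest match 44.0.0.0/7 -> Router Q

no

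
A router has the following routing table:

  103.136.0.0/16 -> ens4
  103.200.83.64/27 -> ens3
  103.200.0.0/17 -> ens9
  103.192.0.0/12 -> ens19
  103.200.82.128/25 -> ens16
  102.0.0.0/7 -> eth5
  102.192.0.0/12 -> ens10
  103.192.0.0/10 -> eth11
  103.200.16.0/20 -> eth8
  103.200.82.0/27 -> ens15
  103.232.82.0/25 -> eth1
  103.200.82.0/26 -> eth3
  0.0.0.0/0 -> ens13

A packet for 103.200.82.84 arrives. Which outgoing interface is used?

ens9

Routes whose prefix contains 103.200.82.84:
  0.0.0.0/0 (default, matches everything) -> ens13
  102.0.0.0/7 (102.0.0.0 - 103.255.255.255) -> eth5
  103.192.0.0/10 (103.192.0.0 - 103.255.255.255) -> eth11
  103.192.0.0/12 (103.192.0.0 - 103.207.255.255) -> ens19
  103.200.0.0/17 (103.200.0.0 - 103.200.127.255) -> ens9
More-specific entries that do NOT match:
  103.200.83.64/27 (103.200.83.64 - 103.200.83.95) does not contain 103.200.82.84
  103.200.82.0/27 (103.200.82.0 - 103.200.82.31) does not contain 103.200.82.84
  103.200.82.0/26 (103.200.82.0 - 103.200.82.63) does not contain 103.200.82.84
  103.200.82.128/25 (103.200.82.128 - 103.200.82.255) does not contain 103.200.82.84
  103.232.82.0/25 (103.232.82.0 - 103.232.82.127) does not contain 103.200.82.84
  103.200.16.0/20 (103.200.16.0 - 103.200.31.255) does not contain 103.200.82.84
Longest matching prefix is /17 -> interface ens9.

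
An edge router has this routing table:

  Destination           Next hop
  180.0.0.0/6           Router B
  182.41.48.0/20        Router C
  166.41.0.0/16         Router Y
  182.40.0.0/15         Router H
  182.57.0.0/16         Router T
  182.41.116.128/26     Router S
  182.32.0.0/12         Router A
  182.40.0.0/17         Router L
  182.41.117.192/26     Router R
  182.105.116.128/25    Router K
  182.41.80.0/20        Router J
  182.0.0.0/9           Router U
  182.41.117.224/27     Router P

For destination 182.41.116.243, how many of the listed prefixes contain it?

Prefixes containing 182.41.116.243:
  180.0.0.0/6 (180.0.0.0 - 183.255.255.255)
  182.0.0.0/9 (182.0.0.0 - 182.127.255.255)
  182.32.0.0/12 (182.32.0.0 - 182.47.255.255)
  182.40.0.0/15 (182.40.0.0 - 182.41.255.255)
Total matching entries: 4.

4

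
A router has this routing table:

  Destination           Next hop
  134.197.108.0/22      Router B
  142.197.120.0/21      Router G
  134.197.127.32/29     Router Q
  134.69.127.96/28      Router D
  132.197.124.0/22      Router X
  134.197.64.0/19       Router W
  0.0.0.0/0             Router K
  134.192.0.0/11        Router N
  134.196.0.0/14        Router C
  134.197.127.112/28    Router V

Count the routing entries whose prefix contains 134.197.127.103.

3

Prefixes containing 134.197.127.103:
  0.0.0.0/0 (default, matches everything)
  134.192.0.0/11 (134.192.0.0 - 134.223.255.255)
  134.196.0.0/14 (134.196.0.0 - 134.199.255.255)
Total matching entries: 3.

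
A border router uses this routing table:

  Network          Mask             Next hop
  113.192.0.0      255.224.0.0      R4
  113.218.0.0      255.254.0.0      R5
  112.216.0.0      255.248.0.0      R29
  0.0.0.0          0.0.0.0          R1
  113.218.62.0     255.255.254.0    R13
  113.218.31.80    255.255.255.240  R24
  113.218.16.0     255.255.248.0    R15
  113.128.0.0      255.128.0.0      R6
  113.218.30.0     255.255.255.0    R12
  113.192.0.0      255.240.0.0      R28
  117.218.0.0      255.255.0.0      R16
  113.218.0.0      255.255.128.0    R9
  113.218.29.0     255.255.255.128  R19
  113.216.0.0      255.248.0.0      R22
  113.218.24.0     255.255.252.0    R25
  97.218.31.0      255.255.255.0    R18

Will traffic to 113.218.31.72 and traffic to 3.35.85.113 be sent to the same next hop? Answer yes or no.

no

113.218.31.72: longest match 113.218.0.0/17 -> R9
3.35.85.113: longest match 0.0.0.0/0 -> R1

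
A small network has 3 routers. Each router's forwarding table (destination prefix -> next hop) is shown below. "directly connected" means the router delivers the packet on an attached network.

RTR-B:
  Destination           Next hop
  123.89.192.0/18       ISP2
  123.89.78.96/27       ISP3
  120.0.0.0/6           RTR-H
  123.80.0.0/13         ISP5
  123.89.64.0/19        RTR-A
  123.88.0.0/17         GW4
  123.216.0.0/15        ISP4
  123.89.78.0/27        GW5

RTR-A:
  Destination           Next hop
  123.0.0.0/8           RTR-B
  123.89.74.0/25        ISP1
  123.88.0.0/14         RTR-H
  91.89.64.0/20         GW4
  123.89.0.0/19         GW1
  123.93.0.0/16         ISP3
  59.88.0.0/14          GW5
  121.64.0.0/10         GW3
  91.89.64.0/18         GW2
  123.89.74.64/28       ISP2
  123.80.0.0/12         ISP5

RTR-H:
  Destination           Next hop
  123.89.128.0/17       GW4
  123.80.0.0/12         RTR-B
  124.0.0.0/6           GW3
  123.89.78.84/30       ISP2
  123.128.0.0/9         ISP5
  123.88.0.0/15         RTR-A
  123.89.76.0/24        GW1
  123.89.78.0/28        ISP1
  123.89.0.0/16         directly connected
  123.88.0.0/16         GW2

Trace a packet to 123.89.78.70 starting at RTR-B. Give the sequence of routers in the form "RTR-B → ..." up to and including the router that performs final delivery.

RTR-B → RTR-A → RTR-H

At RTR-B: longest match for 123.89.78.70 is 123.89.64.0/19 -> RTR-A
At RTR-A: longest match for 123.89.78.70 is 123.88.0.0/14 -> RTR-H
At RTR-H: longest match for 123.89.78.70 is 123.89.0.0/16 -> directly connected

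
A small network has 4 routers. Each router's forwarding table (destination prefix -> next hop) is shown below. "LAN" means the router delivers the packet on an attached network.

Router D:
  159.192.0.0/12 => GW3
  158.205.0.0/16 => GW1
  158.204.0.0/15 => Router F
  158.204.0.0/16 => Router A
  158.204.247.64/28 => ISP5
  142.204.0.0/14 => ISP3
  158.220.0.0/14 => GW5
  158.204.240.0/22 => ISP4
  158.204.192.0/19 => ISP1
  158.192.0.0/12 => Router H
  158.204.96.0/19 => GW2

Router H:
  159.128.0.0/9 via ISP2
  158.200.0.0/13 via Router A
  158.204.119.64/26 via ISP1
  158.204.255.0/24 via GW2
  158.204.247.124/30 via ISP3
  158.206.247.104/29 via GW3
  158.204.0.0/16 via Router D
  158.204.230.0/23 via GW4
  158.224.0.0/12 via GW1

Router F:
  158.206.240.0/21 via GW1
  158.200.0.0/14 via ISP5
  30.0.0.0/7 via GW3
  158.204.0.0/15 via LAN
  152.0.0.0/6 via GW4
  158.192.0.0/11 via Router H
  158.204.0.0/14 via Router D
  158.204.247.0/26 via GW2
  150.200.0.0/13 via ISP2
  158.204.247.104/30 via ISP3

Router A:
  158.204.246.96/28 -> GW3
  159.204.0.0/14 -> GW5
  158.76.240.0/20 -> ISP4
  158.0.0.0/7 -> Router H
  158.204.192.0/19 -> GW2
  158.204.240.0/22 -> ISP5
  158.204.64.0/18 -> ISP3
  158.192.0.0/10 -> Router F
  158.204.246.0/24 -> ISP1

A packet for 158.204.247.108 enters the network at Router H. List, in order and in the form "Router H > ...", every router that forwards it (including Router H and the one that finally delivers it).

Router H > Router D > Router A > Router F

At Router H: longest match for 158.204.247.108 is 158.204.0.0/16 -> Router D
At Router D: longest match for 158.204.247.108 is 158.204.0.0/16 -> Router A
At Router A: longest match for 158.204.247.108 is 158.192.0.0/10 -> Router F
At Router F: longest match for 158.204.247.108 is 158.204.0.0/15 -> LAN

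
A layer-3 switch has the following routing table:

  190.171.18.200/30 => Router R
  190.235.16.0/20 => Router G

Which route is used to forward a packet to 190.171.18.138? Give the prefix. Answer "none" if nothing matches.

none

190.171.18.138 is outside every listed prefix and there is no default route.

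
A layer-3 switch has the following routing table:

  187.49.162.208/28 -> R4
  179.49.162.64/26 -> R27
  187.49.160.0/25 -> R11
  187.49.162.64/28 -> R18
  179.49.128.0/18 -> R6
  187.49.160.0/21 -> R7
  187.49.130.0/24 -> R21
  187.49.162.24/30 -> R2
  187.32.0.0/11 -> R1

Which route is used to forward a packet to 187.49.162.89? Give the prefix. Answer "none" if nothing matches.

187.49.160.0/21

Entries matching 187.49.162.89:
  187.32.0.0/11 (187.32.0.0 - 187.63.255.255)
  187.49.160.0/21 (187.49.160.0 - 187.49.167.255)
Most specific is 187.49.160.0/21.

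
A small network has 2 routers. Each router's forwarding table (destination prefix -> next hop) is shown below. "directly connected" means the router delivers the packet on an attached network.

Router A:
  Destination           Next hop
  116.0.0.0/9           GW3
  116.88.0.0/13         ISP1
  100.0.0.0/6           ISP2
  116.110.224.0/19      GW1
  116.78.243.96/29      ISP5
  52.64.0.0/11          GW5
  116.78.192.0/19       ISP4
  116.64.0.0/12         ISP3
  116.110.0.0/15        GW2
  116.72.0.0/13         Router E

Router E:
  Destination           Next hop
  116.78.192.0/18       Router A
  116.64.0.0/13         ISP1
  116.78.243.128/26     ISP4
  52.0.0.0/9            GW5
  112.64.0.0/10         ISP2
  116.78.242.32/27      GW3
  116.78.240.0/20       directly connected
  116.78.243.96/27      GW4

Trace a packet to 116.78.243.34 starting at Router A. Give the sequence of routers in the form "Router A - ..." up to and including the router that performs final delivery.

At Router A: longest match for 116.78.243.34 is 116.72.0.0/13 -> Router E
At Router E: longest match for 116.78.243.34 is 116.78.240.0/20 -> directly connected

Router A - Router E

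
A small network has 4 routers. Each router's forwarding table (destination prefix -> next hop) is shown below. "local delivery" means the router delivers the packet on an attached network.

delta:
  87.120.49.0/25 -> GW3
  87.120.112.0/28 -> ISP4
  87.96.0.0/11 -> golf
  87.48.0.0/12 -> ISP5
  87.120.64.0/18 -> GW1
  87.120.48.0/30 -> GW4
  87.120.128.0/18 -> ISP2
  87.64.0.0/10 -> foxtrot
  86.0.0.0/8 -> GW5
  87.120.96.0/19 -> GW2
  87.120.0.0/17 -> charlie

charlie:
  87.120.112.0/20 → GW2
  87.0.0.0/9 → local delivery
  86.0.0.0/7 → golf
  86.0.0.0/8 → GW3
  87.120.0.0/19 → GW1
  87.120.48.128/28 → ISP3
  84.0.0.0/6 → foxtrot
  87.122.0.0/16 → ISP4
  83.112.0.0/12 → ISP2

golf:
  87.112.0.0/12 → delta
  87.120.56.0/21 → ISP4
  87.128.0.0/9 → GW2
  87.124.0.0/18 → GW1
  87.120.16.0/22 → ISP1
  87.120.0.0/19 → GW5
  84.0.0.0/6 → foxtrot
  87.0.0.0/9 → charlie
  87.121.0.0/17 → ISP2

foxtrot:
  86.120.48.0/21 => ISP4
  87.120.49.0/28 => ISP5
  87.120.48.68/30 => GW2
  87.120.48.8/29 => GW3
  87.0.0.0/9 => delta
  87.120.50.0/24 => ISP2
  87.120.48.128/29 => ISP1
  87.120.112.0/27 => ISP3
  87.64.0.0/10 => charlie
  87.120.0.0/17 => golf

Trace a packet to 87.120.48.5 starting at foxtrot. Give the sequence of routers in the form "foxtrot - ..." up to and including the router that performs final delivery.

foxtrot - golf - delta - charlie

At foxtrot: longest match for 87.120.48.5 is 87.120.0.0/17 -> golf
At golf: longest match for 87.120.48.5 is 87.112.0.0/12 -> delta
At delta: longest match for 87.120.48.5 is 87.120.0.0/17 -> charlie
At charlie: longest match for 87.120.48.5 is 87.0.0.0/9 -> local delivery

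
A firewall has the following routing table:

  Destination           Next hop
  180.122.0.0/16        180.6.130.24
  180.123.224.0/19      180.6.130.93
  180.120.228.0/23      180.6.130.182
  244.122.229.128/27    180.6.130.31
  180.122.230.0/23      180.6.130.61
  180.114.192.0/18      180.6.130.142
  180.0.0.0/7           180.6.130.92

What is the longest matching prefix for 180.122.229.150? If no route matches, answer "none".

180.122.0.0/16

Entries matching 180.122.229.150:
  180.0.0.0/7 (180.0.0.0 - 181.255.255.255)
  180.122.0.0/16 (180.122.0.0 - 180.122.255.255)
Most specific is 180.122.0.0/16.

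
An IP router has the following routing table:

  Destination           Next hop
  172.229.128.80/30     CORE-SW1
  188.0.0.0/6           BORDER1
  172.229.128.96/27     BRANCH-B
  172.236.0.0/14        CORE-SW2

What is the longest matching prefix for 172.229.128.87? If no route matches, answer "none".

172.229.128.87 is outside every listed prefix and there is no default route.

none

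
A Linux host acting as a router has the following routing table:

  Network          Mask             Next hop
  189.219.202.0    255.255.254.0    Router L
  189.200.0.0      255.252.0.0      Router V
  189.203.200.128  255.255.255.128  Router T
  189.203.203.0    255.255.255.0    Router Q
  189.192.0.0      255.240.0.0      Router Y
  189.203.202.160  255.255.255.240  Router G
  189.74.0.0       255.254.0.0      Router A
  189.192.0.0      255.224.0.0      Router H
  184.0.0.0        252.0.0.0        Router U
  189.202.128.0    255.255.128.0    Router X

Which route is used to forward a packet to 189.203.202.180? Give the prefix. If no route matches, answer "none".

189.200.0.0/14

Entries matching 189.203.202.180:
  189.192.0.0/11 (189.192.0.0 - 189.223.255.255)
  189.192.0.0/12 (189.192.0.0 - 189.207.255.255)
  189.200.0.0/14 (189.200.0.0 - 189.203.255.255)
Most specific is 189.200.0.0/14.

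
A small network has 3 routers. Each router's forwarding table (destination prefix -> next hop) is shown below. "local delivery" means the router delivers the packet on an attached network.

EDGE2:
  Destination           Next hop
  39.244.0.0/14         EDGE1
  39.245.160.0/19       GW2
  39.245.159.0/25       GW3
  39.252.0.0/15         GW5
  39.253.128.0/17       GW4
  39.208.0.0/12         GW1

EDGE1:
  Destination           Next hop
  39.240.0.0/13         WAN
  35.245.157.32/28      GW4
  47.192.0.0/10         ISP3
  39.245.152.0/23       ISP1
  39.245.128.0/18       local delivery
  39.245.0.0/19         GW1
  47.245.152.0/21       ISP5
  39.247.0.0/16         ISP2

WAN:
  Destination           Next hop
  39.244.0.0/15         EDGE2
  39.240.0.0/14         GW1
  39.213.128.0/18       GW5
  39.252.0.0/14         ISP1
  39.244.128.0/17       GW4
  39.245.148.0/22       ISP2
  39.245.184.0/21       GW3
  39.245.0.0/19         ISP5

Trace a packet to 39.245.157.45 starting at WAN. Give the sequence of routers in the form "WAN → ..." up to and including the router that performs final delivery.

At WAN: longest match for 39.245.157.45 is 39.244.0.0/15 -> EDGE2
At EDGE2: longest match for 39.245.157.45 is 39.244.0.0/14 -> EDGE1
At EDGE1: longest match for 39.245.157.45 is 39.245.128.0/18 -> local delivery

WAN → EDGE2 → EDGE1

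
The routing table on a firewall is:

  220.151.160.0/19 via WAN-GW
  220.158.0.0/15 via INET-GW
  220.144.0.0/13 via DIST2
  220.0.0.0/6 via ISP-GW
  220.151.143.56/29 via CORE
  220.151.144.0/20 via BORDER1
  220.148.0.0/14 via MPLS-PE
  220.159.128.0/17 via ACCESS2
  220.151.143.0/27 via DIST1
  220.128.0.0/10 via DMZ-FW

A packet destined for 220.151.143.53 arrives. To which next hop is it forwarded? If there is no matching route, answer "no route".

Routes whose prefix contains 220.151.143.53:
  220.0.0.0/6 (220.0.0.0 - 223.255.255.255) -> ISP-GW
  220.128.0.0/10 (220.128.0.0 - 220.191.255.255) -> DMZ-FW
  220.144.0.0/13 (220.144.0.0 - 220.151.255.255) -> DIST2
  220.148.0.0/14 (220.148.0.0 - 220.151.255.255) -> MPLS-PE
More-specific entries that do NOT match:
  220.151.143.56/29 (220.151.143.56 - 220.151.143.63) does not contain 220.151.143.53
  220.151.143.0/27 (220.151.143.0 - 220.151.143.31) does not contain 220.151.143.53
  220.151.144.0/20 (220.151.144.0 - 220.151.159.255) does not contain 220.151.143.53
  220.151.160.0/19 (220.151.160.0 - 220.151.191.255) does not contain 220.151.143.53
  220.159.128.0/17 (220.159.128.0 - 220.159.255.255) does not contain 220.151.143.53
  220.158.0.0/15 (220.158.0.0 - 220.159.255.255) does not contain 220.151.143.53
Longest matching prefix is /14 -> next hop MPLS-PE.

MPLS-PE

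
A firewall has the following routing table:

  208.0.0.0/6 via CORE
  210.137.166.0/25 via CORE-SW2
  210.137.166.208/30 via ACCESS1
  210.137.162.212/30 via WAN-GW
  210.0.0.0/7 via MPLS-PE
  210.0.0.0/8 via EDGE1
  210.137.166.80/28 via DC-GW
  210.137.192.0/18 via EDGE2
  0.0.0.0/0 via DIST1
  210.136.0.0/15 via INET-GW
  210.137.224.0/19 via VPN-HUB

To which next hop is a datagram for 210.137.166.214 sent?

Routes whose prefix contains 210.137.166.214:
  0.0.0.0/0 (default, matches everything) -> DIST1
  208.0.0.0/6 (208.0.0.0 - 211.255.255.255) -> CORE
  210.0.0.0/7 (210.0.0.0 - 211.255.255.255) -> MPLS-PE
  210.0.0.0/8 (210.0.0.0 - 210.255.255.255) -> EDGE1
  210.136.0.0/15 (210.136.0.0 - 210.137.255.255) -> INET-GW
More-specific entries that do NOT match:
  210.137.166.208/30 (210.137.166.208 - 210.137.166.211) does not contain 210.137.166.214
  210.137.162.212/30 (210.137.162.212 - 210.137.162.215) does not contain 210.137.166.214
  210.137.166.80/28 (210.137.166.80 - 210.137.166.95) does not contain 210.137.166.214
  210.137.166.0/25 (210.137.166.0 - 210.137.166.127) does not contain 210.137.166.214
  210.137.224.0/19 (210.137.224.0 - 210.137.255.255) does not contain 210.137.166.214
  210.137.192.0/18 (210.137.192.0 - 210.137.255.255) does not contain 210.137.166.214
Longest matching prefix is /15 -> next hop INET-GW.

INET-GW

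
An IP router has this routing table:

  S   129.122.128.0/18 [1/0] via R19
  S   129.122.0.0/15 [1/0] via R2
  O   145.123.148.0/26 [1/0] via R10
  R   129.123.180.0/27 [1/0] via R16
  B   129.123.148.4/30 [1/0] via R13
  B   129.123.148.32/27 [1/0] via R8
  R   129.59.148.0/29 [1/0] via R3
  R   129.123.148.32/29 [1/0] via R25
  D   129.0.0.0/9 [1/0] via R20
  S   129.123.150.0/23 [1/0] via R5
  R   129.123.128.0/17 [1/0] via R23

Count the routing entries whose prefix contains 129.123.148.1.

Prefixes containing 129.123.148.1:
  129.0.0.0/9 (129.0.0.0 - 129.127.255.255)
  129.122.0.0/15 (129.122.0.0 - 129.123.255.255)
  129.123.128.0/17 (129.123.128.0 - 129.123.255.255)
Total matching entries: 3.

3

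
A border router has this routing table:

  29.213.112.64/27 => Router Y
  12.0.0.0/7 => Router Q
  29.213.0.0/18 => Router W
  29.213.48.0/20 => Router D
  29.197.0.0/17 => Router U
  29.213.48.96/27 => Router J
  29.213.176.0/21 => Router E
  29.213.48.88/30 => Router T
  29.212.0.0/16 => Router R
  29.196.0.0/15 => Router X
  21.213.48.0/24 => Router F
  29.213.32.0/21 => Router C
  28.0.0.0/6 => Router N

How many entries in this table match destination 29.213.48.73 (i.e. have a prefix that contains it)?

3

Prefixes containing 29.213.48.73:
  28.0.0.0/6 (28.0.0.0 - 31.255.255.255)
  29.213.0.0/18 (29.213.0.0 - 29.213.63.255)
  29.213.48.0/20 (29.213.48.0 - 29.213.63.255)
Total matching entries: 3.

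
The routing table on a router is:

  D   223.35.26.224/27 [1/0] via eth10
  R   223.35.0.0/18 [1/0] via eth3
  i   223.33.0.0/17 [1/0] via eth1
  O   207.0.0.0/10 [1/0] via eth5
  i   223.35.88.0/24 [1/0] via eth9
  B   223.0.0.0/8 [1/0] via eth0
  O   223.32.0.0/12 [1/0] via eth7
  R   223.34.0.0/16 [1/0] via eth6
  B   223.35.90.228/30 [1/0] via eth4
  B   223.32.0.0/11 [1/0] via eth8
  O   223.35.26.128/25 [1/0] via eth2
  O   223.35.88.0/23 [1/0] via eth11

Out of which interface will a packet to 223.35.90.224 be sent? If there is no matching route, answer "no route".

eth7

Routes whose prefix contains 223.35.90.224:
  223.0.0.0/8 (223.0.0.0 - 223.255.255.255) -> eth0
  223.32.0.0/11 (223.32.0.0 - 223.63.255.255) -> eth8
  223.32.0.0/12 (223.32.0.0 - 223.47.255.255) -> eth7
More-specific entries that do NOT match:
  223.35.90.228/30 (223.35.90.228 - 223.35.90.231) does not contain 223.35.90.224
  223.35.26.224/27 (223.35.26.224 - 223.35.26.255) does not contain 223.35.90.224
  223.35.26.128/25 (223.35.26.128 - 223.35.26.255) does not contain 223.35.90.224
  223.35.88.0/24 (223.35.88.0 - 223.35.88.255) does not contain 223.35.90.224
  223.35.88.0/23 (223.35.88.0 - 223.35.89.255) does not contain 223.35.90.224
  223.35.0.0/18 (223.35.0.0 - 223.35.63.255) does not contain 223.35.90.224
  223.33.0.0/17 (223.33.0.0 - 223.33.127.255) does not contain 223.35.90.224
  223.34.0.0/16 (223.34.0.0 - 223.34.255.255) does not contain 223.35.90.224
Longest matching prefix is /12 -> interface eth7.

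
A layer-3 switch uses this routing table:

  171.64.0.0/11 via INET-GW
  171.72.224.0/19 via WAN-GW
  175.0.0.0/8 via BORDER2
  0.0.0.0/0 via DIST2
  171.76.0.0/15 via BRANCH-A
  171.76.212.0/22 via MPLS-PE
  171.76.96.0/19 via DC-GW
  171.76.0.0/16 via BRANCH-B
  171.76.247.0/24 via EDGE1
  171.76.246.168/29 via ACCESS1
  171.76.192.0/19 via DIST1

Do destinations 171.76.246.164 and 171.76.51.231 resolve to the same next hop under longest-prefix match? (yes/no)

yes

171.76.246.164: longest match 171.76.0.0/16 -> BRANCH-B
171.76.51.231: longest match 171.76.0.0/16 -> BRANCH-B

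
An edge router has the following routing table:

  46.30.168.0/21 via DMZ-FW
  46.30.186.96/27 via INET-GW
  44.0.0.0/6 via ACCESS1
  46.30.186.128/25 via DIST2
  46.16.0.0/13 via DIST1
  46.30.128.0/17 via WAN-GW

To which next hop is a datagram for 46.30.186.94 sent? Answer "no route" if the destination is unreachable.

WAN-GW

Routes whose prefix contains 46.30.186.94:
  44.0.0.0/6 (44.0.0.0 - 47.255.255.255) -> ACCESS1
  46.30.128.0/17 (46.30.128.0 - 46.30.255.255) -> WAN-GW
More-specific entries that do NOT match:
  46.30.186.96/27 (46.30.186.96 - 46.30.186.127) does not contain 46.30.186.94
  46.30.186.128/25 (46.30.186.128 - 46.30.186.255) does not contain 46.30.186.94
  46.30.168.0/21 (46.30.168.0 - 46.30.175.255) does not contain 46.30.186.94
Longest matching prefix is /17 -> next hop WAN-GW.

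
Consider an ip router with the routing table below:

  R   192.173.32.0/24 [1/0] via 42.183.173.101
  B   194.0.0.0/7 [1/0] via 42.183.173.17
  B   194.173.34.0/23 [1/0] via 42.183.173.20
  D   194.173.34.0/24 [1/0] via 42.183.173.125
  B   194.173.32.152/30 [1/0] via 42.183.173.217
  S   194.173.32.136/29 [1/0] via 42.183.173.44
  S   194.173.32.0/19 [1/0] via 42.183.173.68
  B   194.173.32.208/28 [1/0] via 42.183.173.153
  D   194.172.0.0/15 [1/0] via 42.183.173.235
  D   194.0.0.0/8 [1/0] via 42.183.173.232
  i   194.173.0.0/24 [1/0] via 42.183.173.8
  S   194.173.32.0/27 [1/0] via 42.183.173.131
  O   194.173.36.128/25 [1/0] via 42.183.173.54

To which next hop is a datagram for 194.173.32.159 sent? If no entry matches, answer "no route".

Routes whose prefix contains 194.173.32.159:
  194.0.0.0/7 (194.0.0.0 - 195.255.255.255) -> 42.183.173.17
  194.0.0.0/8 (194.0.0.0 - 194.255.255.255) -> 42.183.173.232
  194.172.0.0/15 (194.172.0.0 - 194.173.255.255) -> 42.183.173.235
  194.173.32.0/19 (194.173.32.0 - 194.173.63.255) -> 42.183.173.68
More-specific entries that do NOT match:
  194.173.32.152/30 (194.173.32.152 - 194.173.32.155) does not contain 194.173.32.159
  194.173.32.136/29 (194.173.32.136 - 194.173.32.143) does not contain 194.173.32.159
  194.173.32.208/28 (194.173.32.208 - 194.173.32.223) does not contain 194.173.32.159
  194.173.32.0/27 (194.173.32.0 - 194.173.32.31) does not contain 194.173.32.159
  194.173.36.128/25 (194.173.36.128 - 194.173.36.255) does not contain 194.173.32.159
  192.173.32.0/24 (192.173.32.0 - 192.173.32.255) does not contain 194.173.32.159
  194.173.34.0/24 (194.173.34.0 - 194.173.34.255) does not contain 194.173.32.159
  194.173.0.0/24 (194.173.0.0 - 194.173.0.255) does not contain 194.173.32.159
  194.173.34.0/23 (194.173.34.0 - 194.173.35.255) does not contain 194.173.32.159
Longest matching prefix is /19 -> next hop 42.183.173.68.

42.183.173.68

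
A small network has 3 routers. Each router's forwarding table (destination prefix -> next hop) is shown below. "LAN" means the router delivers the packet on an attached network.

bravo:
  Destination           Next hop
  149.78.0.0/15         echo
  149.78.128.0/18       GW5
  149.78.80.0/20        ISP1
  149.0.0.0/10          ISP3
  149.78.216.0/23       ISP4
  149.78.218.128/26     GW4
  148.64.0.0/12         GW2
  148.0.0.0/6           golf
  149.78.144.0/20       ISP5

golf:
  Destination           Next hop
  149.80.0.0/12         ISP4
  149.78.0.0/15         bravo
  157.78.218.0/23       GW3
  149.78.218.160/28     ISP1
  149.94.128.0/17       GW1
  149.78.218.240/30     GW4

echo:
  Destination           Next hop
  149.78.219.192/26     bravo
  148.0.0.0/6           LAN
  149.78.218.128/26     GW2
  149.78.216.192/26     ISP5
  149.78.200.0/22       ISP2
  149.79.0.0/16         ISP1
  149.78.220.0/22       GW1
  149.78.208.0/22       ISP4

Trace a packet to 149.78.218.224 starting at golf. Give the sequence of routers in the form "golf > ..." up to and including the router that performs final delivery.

At golf: longest match for 149.78.218.224 is 149.78.0.0/15 -> bravo
At bravo: longest match for 149.78.218.224 is 149.78.0.0/15 -> echo
At echo: longest match for 149.78.218.224 is 148.0.0.0/6 -> LAN

golf > bravo > echo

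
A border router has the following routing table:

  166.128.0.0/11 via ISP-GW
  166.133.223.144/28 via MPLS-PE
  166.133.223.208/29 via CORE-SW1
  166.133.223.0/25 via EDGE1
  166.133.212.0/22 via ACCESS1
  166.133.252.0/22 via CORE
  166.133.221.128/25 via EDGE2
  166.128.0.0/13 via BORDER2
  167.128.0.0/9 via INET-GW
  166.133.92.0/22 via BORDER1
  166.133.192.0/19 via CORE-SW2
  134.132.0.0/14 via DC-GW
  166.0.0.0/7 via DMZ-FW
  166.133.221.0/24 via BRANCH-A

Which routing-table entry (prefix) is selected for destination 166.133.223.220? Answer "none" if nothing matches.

166.133.192.0/19

Entries matching 166.133.223.220:
  166.0.0.0/7 (166.0.0.0 - 167.255.255.255)
  166.128.0.0/11 (166.128.0.0 - 166.159.255.255)
  166.128.0.0/13 (166.128.0.0 - 166.135.255.255)
  166.133.192.0/19 (166.133.192.0 - 166.133.223.255)
Most specific is 166.133.192.0/19.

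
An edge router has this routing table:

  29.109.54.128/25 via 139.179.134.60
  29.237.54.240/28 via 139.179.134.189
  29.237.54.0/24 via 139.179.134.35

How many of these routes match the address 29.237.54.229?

Prefixes containing 29.237.54.229:
  29.237.54.0/24 (29.237.54.0 - 29.237.54.255)
Total matching entries: 1.

1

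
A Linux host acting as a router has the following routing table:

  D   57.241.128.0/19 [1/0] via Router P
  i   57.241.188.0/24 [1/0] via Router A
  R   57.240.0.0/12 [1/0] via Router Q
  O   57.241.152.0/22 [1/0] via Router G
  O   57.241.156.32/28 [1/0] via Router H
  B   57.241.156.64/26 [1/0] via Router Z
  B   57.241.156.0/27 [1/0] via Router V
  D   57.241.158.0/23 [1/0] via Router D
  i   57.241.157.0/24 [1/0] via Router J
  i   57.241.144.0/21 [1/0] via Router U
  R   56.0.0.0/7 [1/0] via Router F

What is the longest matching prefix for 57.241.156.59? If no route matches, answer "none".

Entries matching 57.241.156.59:
  56.0.0.0/7 (56.0.0.0 - 57.255.255.255)
  57.240.0.0/12 (57.240.0.0 - 57.255.255.255)
  57.241.128.0/19 (57.241.128.0 - 57.241.159.255)
Most specific is 57.241.128.0/19.

57.241.128.0/19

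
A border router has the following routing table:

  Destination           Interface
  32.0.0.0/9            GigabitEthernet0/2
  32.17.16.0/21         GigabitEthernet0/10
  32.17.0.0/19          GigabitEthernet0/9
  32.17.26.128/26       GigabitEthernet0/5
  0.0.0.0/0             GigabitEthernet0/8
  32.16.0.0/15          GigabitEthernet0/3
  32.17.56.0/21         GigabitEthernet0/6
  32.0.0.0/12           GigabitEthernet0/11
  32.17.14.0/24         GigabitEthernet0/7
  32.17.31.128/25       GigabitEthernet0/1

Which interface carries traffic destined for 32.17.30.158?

Routes whose prefix contains 32.17.30.158:
  0.0.0.0/0 (default, matches everything) -> GigabitEthernet0/8
  32.0.0.0/9 (32.0.0.0 - 32.127.255.255) -> GigabitEthernet0/2
  32.16.0.0/15 (32.16.0.0 - 32.17.255.255) -> GigabitEthernet0/3
  32.17.0.0/19 (32.17.0.0 - 32.17.31.255) -> GigabitEthernet0/9
More-specific entries that do NOT match:
  32.17.26.128/26 (32.17.26.128 - 32.17.26.191) does not contain 32.17.30.158
  32.17.31.128/25 (32.17.31.128 - 32.17.31.255) does not contain 32.17.30.158
  32.17.14.0/24 (32.17.14.0 - 32.17.14.255) does not contain 32.17.30.158
  32.17.16.0/21 (32.17.16.0 - 32.17.23.255) does not contain 32.17.30.158
  32.17.56.0/21 (32.17.56.0 - 32.17.63.255) does not contain 32.17.30.158
Longest matching prefix is /19 -> interface GigabitEthernet0/9.

GigabitEthernet0/9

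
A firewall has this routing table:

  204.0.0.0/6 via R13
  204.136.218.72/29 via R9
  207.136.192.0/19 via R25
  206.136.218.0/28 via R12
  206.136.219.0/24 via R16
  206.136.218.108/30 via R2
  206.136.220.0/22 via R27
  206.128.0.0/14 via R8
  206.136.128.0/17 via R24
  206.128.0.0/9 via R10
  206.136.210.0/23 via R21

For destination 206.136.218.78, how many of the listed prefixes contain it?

3

Prefixes containing 206.136.218.78:
  204.0.0.0/6 (204.0.0.0 - 207.255.255.255)
  206.128.0.0/9 (206.128.0.0 - 206.255.255.255)
  206.136.128.0/17 (206.136.128.0 - 206.136.255.255)
Total matching entries: 3.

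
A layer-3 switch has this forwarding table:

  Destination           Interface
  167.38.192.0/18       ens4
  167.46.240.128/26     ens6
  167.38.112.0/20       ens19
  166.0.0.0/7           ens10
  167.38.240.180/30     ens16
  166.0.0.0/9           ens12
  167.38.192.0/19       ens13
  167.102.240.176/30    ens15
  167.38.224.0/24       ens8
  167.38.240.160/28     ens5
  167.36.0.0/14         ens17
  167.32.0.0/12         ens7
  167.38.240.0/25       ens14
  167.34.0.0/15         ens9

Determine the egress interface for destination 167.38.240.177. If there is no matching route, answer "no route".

Routes whose prefix contains 167.38.240.177:
  166.0.0.0/7 (166.0.0.0 - 167.255.255.255) -> ens10
  167.32.0.0/12 (167.32.0.0 - 167.47.255.255) -> ens7
  167.36.0.0/14 (167.36.0.0 - 167.39.255.255) -> ens17
  167.38.192.0/18 (167.38.192.0 - 167.38.255.255) -> ens4
More-specific entries that do NOT match:
  167.38.240.180/30 (167.38.240.180 - 167.38.240.183) does not contain 167.38.240.177
  167.102.240.176/30 (167.102.240.176 - 167.102.240.179) does not contain 167.38.240.177
  167.38.240.160/28 (167.38.240.160 - 167.38.240.175) does not contain 167.38.240.177
  167.46.240.128/26 (167.46.240.128 - 167.46.240.191) does not contain 167.38.240.177
  167.38.240.0/25 (167.38.240.0 - 167.38.240.127) does not contain 167.38.240.177
  167.38.224.0/24 (167.38.224.0 - 167.38.224.255) does not contain 167.38.240.177
  167.38.112.0/20 (167.38.112.0 - 167.38.127.255) does not contain 167.38.240.177
  167.38.192.0/19 (167.38.192.0 - 167.38.223.255) does not contain 167.38.240.177
Longest matching prefix is /18 -> interface ens4.

ens4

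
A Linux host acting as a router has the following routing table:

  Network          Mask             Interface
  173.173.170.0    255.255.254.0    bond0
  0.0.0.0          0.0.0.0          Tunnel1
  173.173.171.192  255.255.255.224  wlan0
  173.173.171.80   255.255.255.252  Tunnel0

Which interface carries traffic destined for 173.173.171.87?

bond0

Routes whose prefix contains 173.173.171.87:
  0.0.0.0/0 (default, matches everything) -> Tunnel1
  173.173.170.0/23 (173.173.170.0 - 173.173.171.255) -> bond0
More-specific entries that do NOT match:
  173.173.171.80/30 (173.173.171.80 - 173.173.171.83) does not contain 173.173.171.87
  173.173.171.192/27 (173.173.171.192 - 173.173.171.223) does not contain 173.173.171.87
Longest matching prefix is /23 -> interface bond0.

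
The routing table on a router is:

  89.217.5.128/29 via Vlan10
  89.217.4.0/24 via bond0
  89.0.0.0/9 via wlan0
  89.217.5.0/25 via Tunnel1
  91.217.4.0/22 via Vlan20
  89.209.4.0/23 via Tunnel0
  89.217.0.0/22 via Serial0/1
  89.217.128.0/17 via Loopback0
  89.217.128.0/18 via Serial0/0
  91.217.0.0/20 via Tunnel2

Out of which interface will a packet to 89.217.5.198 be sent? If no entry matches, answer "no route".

no route

No entry's prefix contains 89.217.5.198; there is no default route.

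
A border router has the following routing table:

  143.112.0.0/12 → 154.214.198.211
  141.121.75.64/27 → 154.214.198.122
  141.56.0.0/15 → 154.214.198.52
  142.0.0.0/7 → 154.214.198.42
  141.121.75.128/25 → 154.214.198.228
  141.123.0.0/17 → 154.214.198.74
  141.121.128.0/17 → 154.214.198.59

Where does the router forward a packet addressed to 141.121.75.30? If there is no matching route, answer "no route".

No entry's prefix contains 141.121.75.30; there is no default route.

no route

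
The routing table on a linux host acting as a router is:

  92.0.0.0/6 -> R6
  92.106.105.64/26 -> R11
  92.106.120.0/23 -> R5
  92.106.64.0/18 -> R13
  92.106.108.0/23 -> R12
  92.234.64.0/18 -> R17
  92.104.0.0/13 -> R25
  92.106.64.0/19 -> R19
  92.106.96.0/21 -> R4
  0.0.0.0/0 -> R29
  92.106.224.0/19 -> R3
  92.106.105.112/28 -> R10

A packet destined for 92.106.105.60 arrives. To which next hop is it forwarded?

R13

Routes whose prefix contains 92.106.105.60:
  0.0.0.0/0 (default, matches everything) -> R29
  92.0.0.0/6 (92.0.0.0 - 95.255.255.255) -> R6
  92.104.0.0/13 (92.104.0.0 - 92.111.255.255) -> R25
  92.106.64.0/18 (92.106.64.0 - 92.106.127.255) -> R13
More-specific entries that do NOT match:
  92.106.105.112/28 (92.106.105.112 - 92.106.105.127) does not contain 92.106.105.60
  92.106.105.64/26 (92.106.105.64 - 92.106.105.127) does not contain 92.106.105.60
  92.106.120.0/23 (92.106.120.0 - 92.106.121.255) does not contain 92.106.105.60
  92.106.108.0/23 (92.106.108.0 - 92.106.109.255) does not contain 92.106.105.60
  92.106.96.0/21 (92.106.96.0 - 92.106.103.255) does not contain 92.106.105.60
  92.106.64.0/19 (92.106.64.0 - 92.106.95.255) does not contain 92.106.105.60
  92.106.224.0/19 (92.106.224.0 - 92.106.255.255) does not contain 92.106.105.60
Longest matching prefix is /18 -> next hop R13.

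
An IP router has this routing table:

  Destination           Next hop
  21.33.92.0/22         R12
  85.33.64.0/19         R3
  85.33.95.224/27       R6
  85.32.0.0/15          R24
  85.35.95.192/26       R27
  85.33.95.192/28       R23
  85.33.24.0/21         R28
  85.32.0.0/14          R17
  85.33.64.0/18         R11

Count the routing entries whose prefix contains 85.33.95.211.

Prefixes containing 85.33.95.211:
  85.32.0.0/14 (85.32.0.0 - 85.35.255.255)
  85.32.0.0/15 (85.32.0.0 - 85.33.255.255)
  85.33.64.0/18 (85.33.64.0 - 85.33.127.255)
  85.33.64.0/19 (85.33.64.0 - 85.33.95.255)
Total matching entries: 4.

4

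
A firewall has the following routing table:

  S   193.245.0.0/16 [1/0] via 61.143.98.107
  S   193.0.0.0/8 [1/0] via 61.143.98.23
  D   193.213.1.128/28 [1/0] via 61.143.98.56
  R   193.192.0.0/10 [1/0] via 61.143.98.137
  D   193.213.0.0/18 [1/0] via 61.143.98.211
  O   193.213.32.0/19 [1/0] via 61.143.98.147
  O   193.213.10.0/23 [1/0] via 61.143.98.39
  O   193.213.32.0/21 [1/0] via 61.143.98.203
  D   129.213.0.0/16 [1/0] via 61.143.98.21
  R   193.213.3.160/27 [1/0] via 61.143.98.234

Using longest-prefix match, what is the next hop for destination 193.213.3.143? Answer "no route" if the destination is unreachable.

Routes whose prefix contains 193.213.3.143:
  193.0.0.0/8 (193.0.0.0 - 193.255.255.255) -> 61.143.98.23
  193.192.0.0/10 (193.192.0.0 - 193.255.255.255) -> 61.143.98.137
  193.213.0.0/18 (193.213.0.0 - 193.213.63.255) -> 61.143.98.211
More-specific entries that do NOT match:
  193.213.1.128/28 (193.213.1.128 - 193.213.1.143) does not contain 193.213.3.143
  193.213.3.160/27 (193.213.3.160 - 193.213.3.191) does not contain 193.213.3.143
  193.213.10.0/23 (193.213.10.0 - 193.213.11.255) does not contain 193.213.3.143
  193.213.32.0/21 (193.213.32.0 - 193.213.39.255) does not contain 193.213.3.143
  193.213.32.0/19 (193.213.32.0 - 193.213.63.255) does not contain 193.213.3.143
Longest matching prefix is /18 -> next hop 61.143.98.211.

61.143.98.211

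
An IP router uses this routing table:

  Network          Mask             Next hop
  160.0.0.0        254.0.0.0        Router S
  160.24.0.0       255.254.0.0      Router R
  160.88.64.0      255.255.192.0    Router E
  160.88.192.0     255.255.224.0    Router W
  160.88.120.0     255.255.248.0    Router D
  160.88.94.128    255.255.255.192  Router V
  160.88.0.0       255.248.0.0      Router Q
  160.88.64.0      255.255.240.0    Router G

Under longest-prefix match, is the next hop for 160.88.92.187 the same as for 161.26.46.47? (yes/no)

160.88.92.187: longest match 160.88.64.0/18 -> Router E
161.26.46.47: longest match 160.0.0.0/7 -> Router S

no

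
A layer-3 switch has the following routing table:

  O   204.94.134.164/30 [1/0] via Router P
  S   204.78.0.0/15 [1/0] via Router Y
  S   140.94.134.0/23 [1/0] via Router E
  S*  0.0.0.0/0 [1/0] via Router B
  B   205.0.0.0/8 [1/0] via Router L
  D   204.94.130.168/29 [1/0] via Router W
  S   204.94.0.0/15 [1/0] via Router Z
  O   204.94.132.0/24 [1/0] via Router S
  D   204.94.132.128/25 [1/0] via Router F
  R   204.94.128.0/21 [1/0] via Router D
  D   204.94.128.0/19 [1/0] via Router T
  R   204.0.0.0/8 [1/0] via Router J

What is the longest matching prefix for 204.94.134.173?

204.94.128.0/21

Entries matching 204.94.134.173:
  0.0.0.0/0 (default, matches everything)
  204.0.0.0/8 (204.0.0.0 - 204.255.255.255)
  204.94.0.0/15 (204.94.0.0 - 204.95.255.255)
  204.94.128.0/19 (204.94.128.0 - 204.94.159.255)
  204.94.128.0/21 (204.94.128.0 - 204.94.135.255)
Most specific is 204.94.128.0/21.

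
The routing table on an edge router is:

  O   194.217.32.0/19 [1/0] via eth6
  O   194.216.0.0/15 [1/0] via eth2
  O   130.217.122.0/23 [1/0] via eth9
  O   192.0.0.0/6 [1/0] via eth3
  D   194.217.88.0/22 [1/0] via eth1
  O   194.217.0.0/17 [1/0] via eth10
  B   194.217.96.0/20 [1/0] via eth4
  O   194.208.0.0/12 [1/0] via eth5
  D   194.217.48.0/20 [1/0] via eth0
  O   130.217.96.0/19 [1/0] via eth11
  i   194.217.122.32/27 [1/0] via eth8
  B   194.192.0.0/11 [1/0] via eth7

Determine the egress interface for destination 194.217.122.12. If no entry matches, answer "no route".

eth10

Routes whose prefix contains 194.217.122.12:
  192.0.0.0/6 (192.0.0.0 - 195.255.255.255) -> eth3
  194.192.0.0/11 (194.192.0.0 - 194.223.255.255) -> eth7
  194.208.0.0/12 (194.208.0.0 - 194.223.255.255) -> eth5
  194.216.0.0/15 (194.216.0.0 - 194.217.255.255) -> eth2
  194.217.0.0/17 (194.217.0.0 - 194.217.127.255) -> eth10
More-specific entries that do NOT match:
  194.217.122.32/27 (194.217.122.32 - 194.217.122.63) does not contain 194.217.122.12
  130.217.122.0/23 (130.217.122.0 - 130.217.123.255) does not contain 194.217.122.12
  194.217.88.0/22 (194.217.88.0 - 194.217.91.255) does not contain 194.217.122.12
  194.217.96.0/20 (194.217.96.0 - 194.217.111.255) does not contain 194.217.122.12
  194.217.48.0/20 (194.217.48.0 - 194.217.63.255) does not contain 194.217.122.12
  194.217.32.0/19 (194.217.32.0 - 194.217.63.255) does not contain 194.217.122.12
  130.217.96.0/19 (130.217.96.0 - 130.217.127.255) does not contain 194.217.122.12
Longest matching prefix is /17 -> interface eth10.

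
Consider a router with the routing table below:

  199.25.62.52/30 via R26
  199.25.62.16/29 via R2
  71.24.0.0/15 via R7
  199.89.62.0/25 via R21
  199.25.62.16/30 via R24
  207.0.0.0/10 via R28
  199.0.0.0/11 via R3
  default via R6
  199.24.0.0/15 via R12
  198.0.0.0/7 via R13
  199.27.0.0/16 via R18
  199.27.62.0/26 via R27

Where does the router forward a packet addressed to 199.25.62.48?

R12

Routes whose prefix contains 199.25.62.48:
  0.0.0.0/0 (default, matches everything) -> R6
  198.0.0.0/7 (198.0.0.0 - 199.255.255.255) -> R13
  199.0.0.0/11 (199.0.0.0 - 199.31.255.255) -> R3
  199.24.0.0/15 (199.24.0.0 - 199.25.255.255) -> R12
More-specific entries that do NOT match:
  199.25.62.52/30 (199.25.62.52 - 199.25.62.55) does not contain 199.25.62.48
  199.25.62.16/30 (199.25.62.16 - 199.25.62.19) does not contain 199.25.62.48
  199.25.62.16/29 (199.25.62.16 - 199.25.62.23) does not contain 199.25.62.48
  199.27.62.0/26 (199.27.62.0 - 199.27.62.63) does not contain 199.25.62.48
  199.89.62.0/25 (199.89.62.0 - 199.89.62.127) does not contain 199.25.62.48
  199.27.0.0/16 (199.27.0.0 - 199.27.255.255) does not contain 199.25.62.48
Longest matching prefix is /15 -> next hop R12.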